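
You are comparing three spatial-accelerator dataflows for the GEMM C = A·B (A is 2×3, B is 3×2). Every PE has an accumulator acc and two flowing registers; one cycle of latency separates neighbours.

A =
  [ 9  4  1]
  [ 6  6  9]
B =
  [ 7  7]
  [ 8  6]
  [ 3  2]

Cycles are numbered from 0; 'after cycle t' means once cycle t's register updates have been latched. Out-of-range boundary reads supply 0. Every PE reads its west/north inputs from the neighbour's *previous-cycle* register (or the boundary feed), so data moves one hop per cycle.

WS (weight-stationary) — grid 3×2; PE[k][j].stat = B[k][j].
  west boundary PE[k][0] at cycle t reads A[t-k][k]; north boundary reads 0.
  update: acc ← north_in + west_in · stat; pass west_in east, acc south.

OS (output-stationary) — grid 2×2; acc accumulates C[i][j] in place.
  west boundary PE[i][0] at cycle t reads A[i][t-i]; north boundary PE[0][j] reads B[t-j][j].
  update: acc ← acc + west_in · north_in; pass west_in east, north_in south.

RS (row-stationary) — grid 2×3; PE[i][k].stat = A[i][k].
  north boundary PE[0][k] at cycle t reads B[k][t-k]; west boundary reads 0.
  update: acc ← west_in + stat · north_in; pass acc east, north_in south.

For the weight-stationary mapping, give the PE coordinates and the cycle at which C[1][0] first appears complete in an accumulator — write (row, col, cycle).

(row, col, cycle) = (2, 0, 3)

WS: C[1][0] accumulates in PE[2][0]:
  t=0 PE[2][0]: acc=0 h=0 v=0
  t=1 PE[2][0]: acc=0 h=0 v=0
  t=2 PE[2][0]: acc=98 h=1 v=98
  t=3 PE[2][0]: acc=117 h=9 v=117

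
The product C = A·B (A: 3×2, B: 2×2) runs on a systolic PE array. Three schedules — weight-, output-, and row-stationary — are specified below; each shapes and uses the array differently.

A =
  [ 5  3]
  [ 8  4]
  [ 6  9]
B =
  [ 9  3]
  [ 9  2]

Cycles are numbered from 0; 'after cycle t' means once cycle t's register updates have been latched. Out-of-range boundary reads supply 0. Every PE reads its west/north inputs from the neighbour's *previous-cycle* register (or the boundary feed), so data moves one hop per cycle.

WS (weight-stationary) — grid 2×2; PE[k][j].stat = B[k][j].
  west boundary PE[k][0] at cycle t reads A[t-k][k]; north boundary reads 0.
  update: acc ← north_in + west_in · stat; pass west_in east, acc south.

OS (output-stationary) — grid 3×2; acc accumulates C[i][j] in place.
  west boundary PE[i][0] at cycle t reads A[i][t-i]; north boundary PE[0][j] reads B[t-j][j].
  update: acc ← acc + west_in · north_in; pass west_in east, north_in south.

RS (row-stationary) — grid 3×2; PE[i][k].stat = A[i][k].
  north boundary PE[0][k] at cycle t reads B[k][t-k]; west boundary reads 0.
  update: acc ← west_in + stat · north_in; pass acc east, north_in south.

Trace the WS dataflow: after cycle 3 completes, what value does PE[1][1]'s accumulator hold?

Tracing WS — 2×2 array, target PE[1][1]:
  @0  [0,1]  acc 0  |  →0  ↓0
  @0  [1,0]  acc 0  |  →0  ↓0
  @0  [1,1]  acc 0  |  →0  ↓0
  @1  [0,1]  acc 15  |  →5  ↓15
  @1  [1,0]  acc 72  |  →3  ↓72
  @1  [1,1]  acc 0  |  →0  ↓0
  @2  [0,1]  acc 24  |  →8  ↓24
  @2  [1,0]  acc 108  |  →4  ↓108
  @2  [1,1]  acc 21  |  →3  ↓21
  @3  [0,1]  acc 18  |  →6  ↓18
  @3  [1,0]  acc 135  |  →9  ↓135
  @3  [1,1]  acc 32  |  →4  ↓32

PE[1][1].acc = 32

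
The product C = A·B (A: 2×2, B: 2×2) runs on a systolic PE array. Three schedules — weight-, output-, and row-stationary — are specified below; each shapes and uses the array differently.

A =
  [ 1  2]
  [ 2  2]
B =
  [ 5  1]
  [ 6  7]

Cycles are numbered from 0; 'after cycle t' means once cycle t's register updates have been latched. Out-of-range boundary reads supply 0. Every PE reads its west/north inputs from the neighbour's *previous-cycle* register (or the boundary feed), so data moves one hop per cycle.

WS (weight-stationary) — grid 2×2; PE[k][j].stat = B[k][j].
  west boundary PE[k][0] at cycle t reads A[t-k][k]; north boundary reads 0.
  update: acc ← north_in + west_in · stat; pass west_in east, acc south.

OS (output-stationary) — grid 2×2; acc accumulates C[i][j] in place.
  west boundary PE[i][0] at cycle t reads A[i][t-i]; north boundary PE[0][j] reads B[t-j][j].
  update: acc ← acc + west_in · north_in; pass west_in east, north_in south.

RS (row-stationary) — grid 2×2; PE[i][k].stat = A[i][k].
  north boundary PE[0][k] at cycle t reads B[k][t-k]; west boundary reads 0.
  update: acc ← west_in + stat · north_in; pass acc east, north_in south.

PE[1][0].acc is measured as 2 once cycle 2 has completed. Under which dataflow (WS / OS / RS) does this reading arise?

dataflow = RS

— WS: 2×2; PE[1][0] trace:
  t=0 PE[1][0]: acc=0 h=0 v=0
  t=1 PE[1][0]: acc=17 h=2 v=17
  t=2 PE[1][0]: acc=22 h=2 v=22
— OS: 2×2; PE[1][0] trace:
  t=0 PE[1][0]: acc=0 h=0 v=0
  t=1 PE[1][0]: acc=10 h=2 v=5
  t=2 PE[1][0]: acc=22 h=2 v=6
— RS: 2×2; PE[1][0] trace:
  t=0 PE[1][0]: acc=0 h=0 v=0
  t=1 PE[1][0]: acc=10 h=10 v=5
  t=2 PE[1][0]: acc=2 h=2 v=1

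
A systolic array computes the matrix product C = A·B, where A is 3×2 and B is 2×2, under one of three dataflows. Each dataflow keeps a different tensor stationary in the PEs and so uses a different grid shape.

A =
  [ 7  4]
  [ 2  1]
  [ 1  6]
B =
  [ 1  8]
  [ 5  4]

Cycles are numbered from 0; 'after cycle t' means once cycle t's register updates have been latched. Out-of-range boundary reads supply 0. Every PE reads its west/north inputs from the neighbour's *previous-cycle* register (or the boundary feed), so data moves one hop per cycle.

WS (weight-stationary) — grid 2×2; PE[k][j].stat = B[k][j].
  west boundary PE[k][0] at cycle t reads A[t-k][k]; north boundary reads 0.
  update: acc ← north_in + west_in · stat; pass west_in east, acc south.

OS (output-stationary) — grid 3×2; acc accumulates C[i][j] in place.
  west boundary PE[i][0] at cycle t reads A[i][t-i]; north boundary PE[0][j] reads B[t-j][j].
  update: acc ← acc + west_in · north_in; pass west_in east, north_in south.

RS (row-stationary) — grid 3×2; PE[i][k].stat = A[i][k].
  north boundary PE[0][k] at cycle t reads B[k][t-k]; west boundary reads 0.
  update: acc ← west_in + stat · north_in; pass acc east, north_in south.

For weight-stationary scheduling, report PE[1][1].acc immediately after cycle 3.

WS on a 2×2 grid — tracing PE[1][1] and its feeders:
  after 0 — PE[0][1] acc=0, pass-E 0, pass-S 0
  after 0 — PE[1][0] acc=0, pass-E 0, pass-S 0
  after 0 — PE[1][1] acc=0, pass-E 0, pass-S 0
  after 1 — PE[0][1] acc=56, pass-E 7, pass-S 56
  after 1 — PE[1][0] acc=27, pass-E 4, pass-S 27
  after 1 — PE[1][1] acc=0, pass-E 0, pass-S 0
  after 2 — PE[0][1] acc=16, pass-E 2, pass-S 16
  after 2 — PE[1][0] acc=7, pass-E 1, pass-S 7
  after 2 — PE[1][1] acc=72, pass-E 4, pass-S 72
  after 3 — PE[0][1] acc=8, pass-E 1, pass-S 8
  after 3 — PE[1][0] acc=31, pass-E 6, pass-S 31
  after 3 — PE[1][1] acc=20, pass-E 1, pass-S 20

PE[1][1].acc = 20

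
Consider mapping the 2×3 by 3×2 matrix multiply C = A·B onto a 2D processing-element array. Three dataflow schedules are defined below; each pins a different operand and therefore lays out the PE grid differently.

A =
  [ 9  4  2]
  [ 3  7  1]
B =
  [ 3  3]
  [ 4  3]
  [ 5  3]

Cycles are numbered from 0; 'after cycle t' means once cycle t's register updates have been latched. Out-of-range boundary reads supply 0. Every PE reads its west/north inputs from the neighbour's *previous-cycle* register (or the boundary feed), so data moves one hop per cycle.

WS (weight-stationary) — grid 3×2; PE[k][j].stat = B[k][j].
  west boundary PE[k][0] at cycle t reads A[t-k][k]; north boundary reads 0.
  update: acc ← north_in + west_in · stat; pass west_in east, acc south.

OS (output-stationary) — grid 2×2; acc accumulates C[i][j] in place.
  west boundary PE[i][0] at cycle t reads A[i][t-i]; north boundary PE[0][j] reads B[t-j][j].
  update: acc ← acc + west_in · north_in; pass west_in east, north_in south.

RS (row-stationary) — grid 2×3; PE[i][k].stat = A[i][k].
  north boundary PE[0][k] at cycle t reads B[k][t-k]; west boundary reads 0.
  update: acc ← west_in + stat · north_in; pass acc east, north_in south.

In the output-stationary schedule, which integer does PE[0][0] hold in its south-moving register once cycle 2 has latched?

Tracing OS — 2×2 array, target PE[0][0]:
  0: (0,0).acc=27  regs=<9,3>
  1: (0,0).acc=43  regs=<4,4>
  2: (0,0).acc=53  regs=<2,5>

register = 5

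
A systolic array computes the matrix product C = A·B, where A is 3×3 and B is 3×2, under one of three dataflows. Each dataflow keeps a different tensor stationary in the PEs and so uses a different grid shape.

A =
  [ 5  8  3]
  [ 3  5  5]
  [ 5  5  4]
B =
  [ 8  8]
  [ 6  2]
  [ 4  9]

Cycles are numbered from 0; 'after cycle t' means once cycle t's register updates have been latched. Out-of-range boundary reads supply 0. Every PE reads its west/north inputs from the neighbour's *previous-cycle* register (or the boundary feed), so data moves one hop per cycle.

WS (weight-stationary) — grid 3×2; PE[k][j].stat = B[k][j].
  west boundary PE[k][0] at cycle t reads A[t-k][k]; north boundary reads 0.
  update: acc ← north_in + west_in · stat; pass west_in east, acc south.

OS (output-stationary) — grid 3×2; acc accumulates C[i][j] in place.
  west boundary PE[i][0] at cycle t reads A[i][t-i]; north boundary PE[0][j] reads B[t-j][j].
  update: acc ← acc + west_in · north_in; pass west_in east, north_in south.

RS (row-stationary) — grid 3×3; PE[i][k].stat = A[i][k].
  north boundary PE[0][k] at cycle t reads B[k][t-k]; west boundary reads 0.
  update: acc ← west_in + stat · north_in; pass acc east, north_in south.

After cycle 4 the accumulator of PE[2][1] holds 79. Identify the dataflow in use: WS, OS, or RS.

dataflow = WS

— WS: 3×2; PE[2][1] trace:
  step 0 · PE2,1: acc=0; fwd→0 fwd↓0
  step 1 · PE2,1: acc=0; fwd→0 fwd↓0
  step 2 · PE2,1: acc=0; fwd→0 fwd↓0
  step 3 · PE2,1: acc=83; fwd→3 fwd↓83
  step 4 · PE2,1: acc=79; fwd→5 fwd↓79
— OS: 3×2; PE[2][1] trace:
  step 0 · PE2,1: acc=0; fwd→0 fwd↓0
  step 1 · PE2,1: acc=0; fwd→0 fwd↓0
  step 2 · PE2,1: acc=0; fwd→0 fwd↓0
  step 3 · PE2,1: acc=40; fwd→5 fwd↓8
  step 4 · PE2,1: acc=50; fwd→5 fwd↓2
— RS: 3×3; PE[2][1] trace:
  step 0 · PE2,1: acc=0; fwd→0 fwd↓0
  step 1 · PE2,1: acc=0; fwd→0 fwd↓0
  step 2 · PE2,1: acc=0; fwd→0 fwd↓0
  step 3 · PE2,1: acc=70; fwd→70 fwd↓6
  step 4 · PE2,1: acc=50; fwd→50 fwd↓2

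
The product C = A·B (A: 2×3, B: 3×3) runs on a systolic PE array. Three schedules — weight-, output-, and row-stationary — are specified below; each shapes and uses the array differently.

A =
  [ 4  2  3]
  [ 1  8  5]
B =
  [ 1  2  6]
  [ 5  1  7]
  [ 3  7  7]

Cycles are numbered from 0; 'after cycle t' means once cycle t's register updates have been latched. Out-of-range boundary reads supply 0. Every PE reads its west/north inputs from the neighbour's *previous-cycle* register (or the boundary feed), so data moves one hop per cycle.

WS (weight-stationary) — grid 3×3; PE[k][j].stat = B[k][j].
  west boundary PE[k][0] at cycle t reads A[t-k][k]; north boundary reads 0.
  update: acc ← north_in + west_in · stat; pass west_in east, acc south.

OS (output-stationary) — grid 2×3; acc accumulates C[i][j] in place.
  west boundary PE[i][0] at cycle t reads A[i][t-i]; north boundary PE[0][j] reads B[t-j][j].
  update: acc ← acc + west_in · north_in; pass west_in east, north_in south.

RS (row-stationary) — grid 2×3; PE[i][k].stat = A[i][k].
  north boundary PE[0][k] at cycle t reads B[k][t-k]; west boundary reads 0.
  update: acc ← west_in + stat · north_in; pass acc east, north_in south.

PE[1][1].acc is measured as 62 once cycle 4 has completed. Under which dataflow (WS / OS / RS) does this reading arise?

dataflow = RS

Under WS (3×3), PE[1][1]:
  @0  [1,1]  acc 0  |  →0  ↓0
  @1  [1,1]  acc 0  |  →0  ↓0
  @2  [1,1]  acc 10  |  →2  ↓10
  @3  [1,1]  acc 10  |  →8  ↓10
  @4  [1,1]  acc 0  |  →0  ↓0
Under OS (2×3), PE[1][1]:
  @0  [1,1]  acc 0  |  →0  ↓0
  @1  [1,1]  acc 0  |  →0  ↓0
  @2  [1,1]  acc 2  |  →1  ↓2
  @3  [1,1]  acc 10  |  →8  ↓1
  @4  [1,1]  acc 45  |  →5  ↓7
Under RS (2×3), PE[1][1]:
  @0  [1,1]  acc 0  |  →0  ↓0
  @1  [1,1]  acc 0  |  →0  ↓0
  @2  [1,1]  acc 41  |  →41  ↓5
  @3  [1,1]  acc 10  |  →10  ↓1
  @4  [1,1]  acc 62  |  →62  ↓7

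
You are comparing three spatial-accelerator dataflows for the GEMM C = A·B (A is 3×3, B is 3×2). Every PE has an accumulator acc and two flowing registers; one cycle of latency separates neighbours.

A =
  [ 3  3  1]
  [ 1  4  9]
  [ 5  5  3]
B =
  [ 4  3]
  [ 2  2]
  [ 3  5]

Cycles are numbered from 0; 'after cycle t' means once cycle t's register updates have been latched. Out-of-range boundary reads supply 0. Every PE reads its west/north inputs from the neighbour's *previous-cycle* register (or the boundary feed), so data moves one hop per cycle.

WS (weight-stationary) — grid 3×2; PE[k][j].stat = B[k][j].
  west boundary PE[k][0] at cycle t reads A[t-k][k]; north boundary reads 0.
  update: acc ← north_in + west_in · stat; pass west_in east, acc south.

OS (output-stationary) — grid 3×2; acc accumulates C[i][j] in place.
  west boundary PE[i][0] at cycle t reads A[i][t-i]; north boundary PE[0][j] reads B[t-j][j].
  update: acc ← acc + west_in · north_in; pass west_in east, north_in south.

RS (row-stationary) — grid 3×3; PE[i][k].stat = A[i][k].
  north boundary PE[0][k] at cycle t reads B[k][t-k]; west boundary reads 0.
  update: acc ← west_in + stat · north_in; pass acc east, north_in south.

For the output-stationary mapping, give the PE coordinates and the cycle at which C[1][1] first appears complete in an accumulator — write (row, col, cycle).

(row, col, cycle) = (1, 1, 4)

OS — PE[1][1] is where C[1][1] collects:
  c0 r1c1: 0 / 0 / 0
  c1 r1c1: 0 / 0 / 0
  c2 r1c1: 3 / 1 / 3
  c3 r1c1: 11 / 4 / 2
  c4 r1c1: 56 / 9 / 5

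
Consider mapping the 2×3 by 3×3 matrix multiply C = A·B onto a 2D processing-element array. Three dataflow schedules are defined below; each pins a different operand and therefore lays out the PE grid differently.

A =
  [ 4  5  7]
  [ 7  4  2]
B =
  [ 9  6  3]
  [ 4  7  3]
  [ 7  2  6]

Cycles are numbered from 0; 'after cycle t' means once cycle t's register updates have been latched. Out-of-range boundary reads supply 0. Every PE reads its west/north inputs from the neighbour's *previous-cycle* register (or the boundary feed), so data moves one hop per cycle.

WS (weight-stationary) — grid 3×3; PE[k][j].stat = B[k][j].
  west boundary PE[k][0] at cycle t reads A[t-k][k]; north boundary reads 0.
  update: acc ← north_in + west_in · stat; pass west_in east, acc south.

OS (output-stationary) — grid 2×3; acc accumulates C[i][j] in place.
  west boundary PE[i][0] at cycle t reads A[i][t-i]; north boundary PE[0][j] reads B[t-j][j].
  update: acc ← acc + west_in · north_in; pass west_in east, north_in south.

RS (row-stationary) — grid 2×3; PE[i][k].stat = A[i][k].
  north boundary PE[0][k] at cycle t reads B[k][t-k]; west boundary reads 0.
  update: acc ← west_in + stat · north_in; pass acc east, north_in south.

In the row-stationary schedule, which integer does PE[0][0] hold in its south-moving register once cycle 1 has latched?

register = 6

RS (2×3). Following PE[0][0] plus its west/north inputs:
  c0 r0c0: 36 / 36 / 9
  c1 r0c0: 24 / 24 / 6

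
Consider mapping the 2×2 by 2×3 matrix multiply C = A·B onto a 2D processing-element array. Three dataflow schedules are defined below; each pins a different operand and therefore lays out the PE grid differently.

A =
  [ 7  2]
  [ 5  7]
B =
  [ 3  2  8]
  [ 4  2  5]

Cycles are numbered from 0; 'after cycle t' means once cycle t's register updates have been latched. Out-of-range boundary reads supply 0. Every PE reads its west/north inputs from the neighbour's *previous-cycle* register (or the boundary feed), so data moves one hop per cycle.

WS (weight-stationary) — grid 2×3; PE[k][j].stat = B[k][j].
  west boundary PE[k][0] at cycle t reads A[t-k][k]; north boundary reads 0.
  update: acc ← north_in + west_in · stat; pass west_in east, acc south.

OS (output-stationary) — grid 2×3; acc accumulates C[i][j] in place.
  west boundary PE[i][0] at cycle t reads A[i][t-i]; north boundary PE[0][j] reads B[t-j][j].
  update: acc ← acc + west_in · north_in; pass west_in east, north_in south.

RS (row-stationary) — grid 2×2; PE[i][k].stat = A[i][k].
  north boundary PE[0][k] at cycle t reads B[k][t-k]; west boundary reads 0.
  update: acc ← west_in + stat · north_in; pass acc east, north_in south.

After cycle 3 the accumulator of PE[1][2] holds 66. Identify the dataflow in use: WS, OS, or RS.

WS [2×3] PE[1][2] across cycles:
  cycle 0: PE[1][2] → acc 0, east 0, south 0
  cycle 1: PE[1][2] → acc 0, east 0, south 0
  cycle 2: PE[1][2] → acc 0, east 0, south 0
  cycle 3: PE[1][2] → acc 66, east 2, south 66
OS [2×3] PE[1][2] across cycles:
  cycle 0: PE[1][2] → acc 0, east 0, south 0
  cycle 1: PE[1][2] → acc 0, east 0, south 0
  cycle 2: PE[1][2] → acc 0, east 0, south 0
  cycle 3: PE[1][2] → acc 40, east 5, south 8
RS: PE[1][2] is outside its 2×2 grid.

dataflow = WS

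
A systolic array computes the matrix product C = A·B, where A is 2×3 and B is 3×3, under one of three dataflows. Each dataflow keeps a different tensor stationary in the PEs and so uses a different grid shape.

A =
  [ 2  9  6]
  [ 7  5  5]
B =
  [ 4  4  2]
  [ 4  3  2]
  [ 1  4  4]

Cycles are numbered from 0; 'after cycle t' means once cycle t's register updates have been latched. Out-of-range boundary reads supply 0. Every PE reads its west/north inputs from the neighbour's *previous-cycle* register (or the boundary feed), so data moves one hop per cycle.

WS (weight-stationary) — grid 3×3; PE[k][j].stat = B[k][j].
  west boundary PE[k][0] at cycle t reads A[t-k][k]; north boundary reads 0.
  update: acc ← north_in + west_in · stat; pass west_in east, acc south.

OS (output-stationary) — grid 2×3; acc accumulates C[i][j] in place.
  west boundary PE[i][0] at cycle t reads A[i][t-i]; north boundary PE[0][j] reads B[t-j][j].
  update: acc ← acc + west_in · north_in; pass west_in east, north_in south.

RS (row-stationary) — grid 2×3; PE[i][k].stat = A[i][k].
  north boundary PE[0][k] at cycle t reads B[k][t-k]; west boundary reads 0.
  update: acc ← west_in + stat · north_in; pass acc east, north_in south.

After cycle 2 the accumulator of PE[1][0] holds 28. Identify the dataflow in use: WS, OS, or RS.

dataflow = RS

Under WS (3×3), PE[1][0]:
  cycle 0: PE[1][0] → acc 0, east 0, south 0
  cycle 1: PE[1][0] → acc 44, east 9, south 44
  cycle 2: PE[1][0] → acc 48, east 5, south 48
Under OS (2×3), PE[1][0]:
  cycle 0: PE[1][0] → acc 0, east 0, south 0
  cycle 1: PE[1][0] → acc 28, east 7, south 4
  cycle 2: PE[1][0] → acc 48, east 5, south 4
Under RS (2×3), PE[1][0]:
  cycle 0: PE[1][0] → acc 0, east 0, south 0
  cycle 1: PE[1][0] → acc 28, east 28, south 4
  cycle 2: PE[1][0] → acc 28, east 28, south 4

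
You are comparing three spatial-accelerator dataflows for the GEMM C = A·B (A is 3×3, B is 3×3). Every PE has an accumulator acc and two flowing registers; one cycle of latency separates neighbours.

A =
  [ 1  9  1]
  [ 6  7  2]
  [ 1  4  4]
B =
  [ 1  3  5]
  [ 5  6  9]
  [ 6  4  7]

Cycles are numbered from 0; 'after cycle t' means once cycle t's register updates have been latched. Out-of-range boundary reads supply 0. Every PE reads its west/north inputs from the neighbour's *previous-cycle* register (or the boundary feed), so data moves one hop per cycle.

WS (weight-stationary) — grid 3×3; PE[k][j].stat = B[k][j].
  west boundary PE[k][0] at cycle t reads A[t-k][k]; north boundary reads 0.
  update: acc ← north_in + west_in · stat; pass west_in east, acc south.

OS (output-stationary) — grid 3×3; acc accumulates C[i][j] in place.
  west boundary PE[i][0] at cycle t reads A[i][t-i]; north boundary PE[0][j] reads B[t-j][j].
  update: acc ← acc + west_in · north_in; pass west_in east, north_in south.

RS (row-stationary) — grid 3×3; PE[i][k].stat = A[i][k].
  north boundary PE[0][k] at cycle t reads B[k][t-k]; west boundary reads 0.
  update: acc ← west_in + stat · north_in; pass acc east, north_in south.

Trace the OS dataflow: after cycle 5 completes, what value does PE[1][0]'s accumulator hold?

OS (3×3). Following PE[1][0] plus its west/north inputs:
  c0 r0c0: 1 / 1 / 1
  c0 r1c0: 0 / 0 / 0
  c1 r0c0: 46 / 9 / 5
  c1 r1c0: 6 / 6 / 1
  c2 r0c0: 52 / 1 / 6
  c2 r1c0: 41 / 7 / 5
  c3 r0c0: 52 / 0 / 0
  c3 r1c0: 53 / 2 / 6
  c4 r0c0: 52 / 0 / 0
  c4 r1c0: 53 / 0 / 0
  c5 r0c0: 52 / 0 / 0
  c5 r1c0: 53 / 0 / 0

PE[1][0].acc = 53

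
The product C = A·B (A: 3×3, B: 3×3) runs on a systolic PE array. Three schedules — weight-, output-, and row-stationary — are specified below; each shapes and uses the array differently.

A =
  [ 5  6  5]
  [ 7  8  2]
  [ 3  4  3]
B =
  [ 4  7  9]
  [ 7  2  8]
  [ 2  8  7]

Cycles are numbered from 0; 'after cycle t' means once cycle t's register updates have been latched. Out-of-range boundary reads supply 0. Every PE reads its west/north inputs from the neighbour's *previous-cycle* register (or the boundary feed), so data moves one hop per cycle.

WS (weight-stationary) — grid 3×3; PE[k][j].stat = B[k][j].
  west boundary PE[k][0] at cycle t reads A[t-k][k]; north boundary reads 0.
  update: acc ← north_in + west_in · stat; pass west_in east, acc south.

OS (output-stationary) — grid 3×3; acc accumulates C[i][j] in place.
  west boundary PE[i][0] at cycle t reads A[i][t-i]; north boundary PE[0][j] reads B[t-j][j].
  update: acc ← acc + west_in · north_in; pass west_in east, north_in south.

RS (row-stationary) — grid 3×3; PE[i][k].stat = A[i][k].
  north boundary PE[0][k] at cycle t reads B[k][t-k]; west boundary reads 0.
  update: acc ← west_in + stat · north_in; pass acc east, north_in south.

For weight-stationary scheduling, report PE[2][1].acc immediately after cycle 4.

PE[2][1].acc = 81

WS (3×3). Following PE[2][1] plus its west/north inputs:
  t=0 PE[1][1]: acc=0 h=0 v=0
  t=0 PE[2][0]: acc=0 h=0 v=0
  t=0 PE[2][1]: acc=0 h=0 v=0
  t=1 PE[1][1]: acc=0 h=0 v=0
  t=1 PE[2][0]: acc=0 h=0 v=0
  t=1 PE[2][1]: acc=0 h=0 v=0
  t=2 PE[1][1]: acc=47 h=6 v=47
  t=2 PE[2][0]: acc=72 h=5 v=72
  t=2 PE[2][1]: acc=0 h=0 v=0
  t=3 PE[1][1]: acc=65 h=8 v=65
  t=3 PE[2][0]: acc=88 h=2 v=88
  t=3 PE[2][1]: acc=87 h=5 v=87
  t=4 PE[1][1]: acc=29 h=4 v=29
  t=4 PE[2][0]: acc=46 h=3 v=46
  t=4 PE[2][1]: acc=81 h=2 v=81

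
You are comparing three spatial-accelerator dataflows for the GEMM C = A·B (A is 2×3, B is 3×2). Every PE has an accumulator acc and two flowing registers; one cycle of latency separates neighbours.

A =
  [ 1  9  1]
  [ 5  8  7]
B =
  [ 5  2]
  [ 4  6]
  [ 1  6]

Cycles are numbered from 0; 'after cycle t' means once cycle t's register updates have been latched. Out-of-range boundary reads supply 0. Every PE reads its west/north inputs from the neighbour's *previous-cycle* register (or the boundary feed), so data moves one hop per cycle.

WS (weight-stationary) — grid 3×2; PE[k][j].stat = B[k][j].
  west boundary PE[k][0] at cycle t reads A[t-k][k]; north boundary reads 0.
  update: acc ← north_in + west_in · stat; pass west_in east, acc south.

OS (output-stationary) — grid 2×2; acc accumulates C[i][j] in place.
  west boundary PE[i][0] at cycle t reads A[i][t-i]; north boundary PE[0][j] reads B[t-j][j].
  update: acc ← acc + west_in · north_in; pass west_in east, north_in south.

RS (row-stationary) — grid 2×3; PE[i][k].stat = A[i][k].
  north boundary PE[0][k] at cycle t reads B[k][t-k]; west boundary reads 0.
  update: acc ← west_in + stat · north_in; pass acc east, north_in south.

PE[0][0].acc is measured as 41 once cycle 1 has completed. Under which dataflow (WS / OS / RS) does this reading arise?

WS (3×2 grid), PE[0][0]:
  after 0 — PE[0][0] acc=5, pass-E 1, pass-S 5
  after 1 — PE[0][0] acc=25, pass-E 5, pass-S 25
OS (2×2 grid), PE[0][0]:
  after 0 — PE[0][0] acc=5, pass-E 1, pass-S 5
  after 1 — PE[0][0] acc=41, pass-E 9, pass-S 4
RS (2×3 grid), PE[0][0]:
  after 0 — PE[0][0] acc=5, pass-E 5, pass-S 5
  after 1 — PE[0][0] acc=2, pass-E 2, pass-S 2

dataflow = OS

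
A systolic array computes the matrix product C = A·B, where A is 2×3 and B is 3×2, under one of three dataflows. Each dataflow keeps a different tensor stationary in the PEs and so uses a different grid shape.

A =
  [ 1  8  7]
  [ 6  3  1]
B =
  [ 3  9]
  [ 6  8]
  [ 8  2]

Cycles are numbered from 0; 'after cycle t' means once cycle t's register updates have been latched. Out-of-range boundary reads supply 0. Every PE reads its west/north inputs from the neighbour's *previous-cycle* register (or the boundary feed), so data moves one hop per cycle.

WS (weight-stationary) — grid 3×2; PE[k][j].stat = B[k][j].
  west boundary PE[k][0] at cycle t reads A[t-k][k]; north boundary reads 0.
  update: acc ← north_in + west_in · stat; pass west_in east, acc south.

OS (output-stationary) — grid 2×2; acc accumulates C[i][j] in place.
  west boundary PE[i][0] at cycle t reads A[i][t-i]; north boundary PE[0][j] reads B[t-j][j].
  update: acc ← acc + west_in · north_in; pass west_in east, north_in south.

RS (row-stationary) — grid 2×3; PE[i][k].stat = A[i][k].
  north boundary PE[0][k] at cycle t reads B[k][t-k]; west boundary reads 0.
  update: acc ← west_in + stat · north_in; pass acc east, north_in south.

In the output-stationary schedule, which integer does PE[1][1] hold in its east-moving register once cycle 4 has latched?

register = 1

Tracing OS — 2×2 array, target PE[1][1]:
  c0 r0c1: 0 / 0 / 0
  c0 r1c0: 0 / 0 / 0
  c0 r1c1: 0 / 0 / 0
  c1 r0c1: 9 / 1 / 9
  c1 r1c0: 18 / 6 / 3
  c1 r1c1: 0 / 0 / 0
  c2 r0c1: 73 / 8 / 8
  c2 r1c0: 36 / 3 / 6
  c2 r1c1: 54 / 6 / 9
  c3 r0c1: 87 / 7 / 2
  c3 r1c0: 44 / 1 / 8
  c3 r1c1: 78 / 3 / 8
  c4 r0c1: 87 / 0 / 0
  c4 r1c0: 44 / 0 / 0
  c4 r1c1: 80 / 1 / 2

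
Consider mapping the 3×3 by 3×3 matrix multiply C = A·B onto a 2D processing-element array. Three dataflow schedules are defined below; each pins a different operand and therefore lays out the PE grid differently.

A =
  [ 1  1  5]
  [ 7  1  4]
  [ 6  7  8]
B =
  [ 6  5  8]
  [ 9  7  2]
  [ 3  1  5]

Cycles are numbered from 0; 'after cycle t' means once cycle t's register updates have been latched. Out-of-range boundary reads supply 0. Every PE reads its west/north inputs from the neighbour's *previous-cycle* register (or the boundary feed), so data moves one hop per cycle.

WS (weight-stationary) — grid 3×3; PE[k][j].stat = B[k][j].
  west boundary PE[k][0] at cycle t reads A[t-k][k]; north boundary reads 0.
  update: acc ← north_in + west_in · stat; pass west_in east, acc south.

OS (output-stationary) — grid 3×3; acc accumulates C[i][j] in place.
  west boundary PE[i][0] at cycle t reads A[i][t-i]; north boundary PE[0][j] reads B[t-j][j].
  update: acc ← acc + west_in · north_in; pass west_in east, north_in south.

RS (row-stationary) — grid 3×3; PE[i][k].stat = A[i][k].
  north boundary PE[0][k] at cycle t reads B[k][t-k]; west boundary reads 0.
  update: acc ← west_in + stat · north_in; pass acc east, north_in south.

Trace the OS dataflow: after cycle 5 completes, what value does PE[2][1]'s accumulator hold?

PE[2][1].acc = 87

OS (3×3). Following PE[2][1] plus its west/north inputs:
  [0] (1,1) acc=0 (h:0 v:0)
  [0] (2,0) acc=0 (h:0 v:0)
  [0] (2,1) acc=0 (h:0 v:0)
  [1] (1,1) acc=0 (h:0 v:0)
  [1] (2,0) acc=0 (h:0 v:0)
  [1] (2,1) acc=0 (h:0 v:0)
  [2] (1,1) acc=35 (h:7 v:5)
  [2] (2,0) acc=36 (h:6 v:6)
  [2] (2,1) acc=0 (h:0 v:0)
  [3] (1,1) acc=42 (h:1 v:7)
  [3] (2,0) acc=99 (h:7 v:9)
  [3] (2,1) acc=30 (h:6 v:5)
  [4] (1,1) acc=46 (h:4 v:1)
  [4] (2,0) acc=123 (h:8 v:3)
  [4] (2,1) acc=79 (h:7 v:7)
  [5] (1,1) acc=46 (h:0 v:0)
  [5] (2,0) acc=123 (h:0 v:0)
  [5] (2,1) acc=87 (h:8 v:1)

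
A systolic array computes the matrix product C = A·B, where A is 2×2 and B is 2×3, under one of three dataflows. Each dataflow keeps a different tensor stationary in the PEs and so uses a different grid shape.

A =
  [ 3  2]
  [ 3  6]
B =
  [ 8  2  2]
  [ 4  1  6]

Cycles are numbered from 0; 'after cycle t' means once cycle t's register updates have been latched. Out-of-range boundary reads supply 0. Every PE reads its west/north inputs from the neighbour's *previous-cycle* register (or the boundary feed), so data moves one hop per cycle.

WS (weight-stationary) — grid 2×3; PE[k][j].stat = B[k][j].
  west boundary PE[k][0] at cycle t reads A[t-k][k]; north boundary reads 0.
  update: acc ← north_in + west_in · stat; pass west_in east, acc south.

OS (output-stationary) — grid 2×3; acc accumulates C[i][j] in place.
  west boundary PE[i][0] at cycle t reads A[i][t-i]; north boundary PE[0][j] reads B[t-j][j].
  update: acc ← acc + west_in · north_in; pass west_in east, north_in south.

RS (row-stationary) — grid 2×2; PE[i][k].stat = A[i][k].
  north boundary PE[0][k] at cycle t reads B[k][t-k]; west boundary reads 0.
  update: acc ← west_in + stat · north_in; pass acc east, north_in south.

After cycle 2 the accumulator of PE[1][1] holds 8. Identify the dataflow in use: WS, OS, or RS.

dataflow = WS

WS (2×3 grid), PE[1][1]:
  t=0 PE[1][1]: acc=0 h=0 v=0
  t=1 PE[1][1]: acc=0 h=0 v=0
  t=2 PE[1][1]: acc=8 h=2 v=8
OS (2×3 grid), PE[1][1]:
  t=0 PE[1][1]: acc=0 h=0 v=0
  t=1 PE[1][1]: acc=0 h=0 v=0
  t=2 PE[1][1]: acc=6 h=3 v=2
RS (2×2 grid), PE[1][1]:
  t=0 PE[1][1]: acc=0 h=0 v=0
  t=1 PE[1][1]: acc=0 h=0 v=0
  t=2 PE[1][1]: acc=48 h=48 v=4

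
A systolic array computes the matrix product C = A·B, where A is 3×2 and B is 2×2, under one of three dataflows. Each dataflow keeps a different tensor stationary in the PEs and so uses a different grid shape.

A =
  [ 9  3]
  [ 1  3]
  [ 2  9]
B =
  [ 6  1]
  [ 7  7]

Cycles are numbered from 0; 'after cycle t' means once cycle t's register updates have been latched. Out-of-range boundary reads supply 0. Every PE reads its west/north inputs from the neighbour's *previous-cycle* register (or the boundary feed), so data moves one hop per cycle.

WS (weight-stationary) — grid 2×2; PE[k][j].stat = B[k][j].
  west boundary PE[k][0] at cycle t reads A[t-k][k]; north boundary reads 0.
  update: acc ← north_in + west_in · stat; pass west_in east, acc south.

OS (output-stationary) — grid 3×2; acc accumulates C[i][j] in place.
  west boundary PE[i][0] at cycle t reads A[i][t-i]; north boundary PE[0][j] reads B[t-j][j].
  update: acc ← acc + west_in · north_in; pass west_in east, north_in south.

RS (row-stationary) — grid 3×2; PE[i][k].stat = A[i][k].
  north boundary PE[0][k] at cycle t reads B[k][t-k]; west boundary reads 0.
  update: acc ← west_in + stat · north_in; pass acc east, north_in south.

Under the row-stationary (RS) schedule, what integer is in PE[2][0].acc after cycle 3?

PE[2][0].acc = 2

RS on a 3×2 grid — tracing PE[2][0] and its feeders:
  after 0 — PE[1][0] acc=0, pass-E 0, pass-S 0
  after 0 — PE[2][0] acc=0, pass-E 0, pass-S 0
  after 1 — PE[1][0] acc=6, pass-E 6, pass-S 6
  after 1 — PE[2][0] acc=0, pass-E 0, pass-S 0
  after 2 — PE[1][0] acc=1, pass-E 1, pass-S 1
  after 2 — PE[2][0] acc=12, pass-E 12, pass-S 6
  after 3 — PE[1][0] acc=0, pass-E 0, pass-S 0
  after 3 — PE[2][0] acc=2, pass-E 2, pass-S 1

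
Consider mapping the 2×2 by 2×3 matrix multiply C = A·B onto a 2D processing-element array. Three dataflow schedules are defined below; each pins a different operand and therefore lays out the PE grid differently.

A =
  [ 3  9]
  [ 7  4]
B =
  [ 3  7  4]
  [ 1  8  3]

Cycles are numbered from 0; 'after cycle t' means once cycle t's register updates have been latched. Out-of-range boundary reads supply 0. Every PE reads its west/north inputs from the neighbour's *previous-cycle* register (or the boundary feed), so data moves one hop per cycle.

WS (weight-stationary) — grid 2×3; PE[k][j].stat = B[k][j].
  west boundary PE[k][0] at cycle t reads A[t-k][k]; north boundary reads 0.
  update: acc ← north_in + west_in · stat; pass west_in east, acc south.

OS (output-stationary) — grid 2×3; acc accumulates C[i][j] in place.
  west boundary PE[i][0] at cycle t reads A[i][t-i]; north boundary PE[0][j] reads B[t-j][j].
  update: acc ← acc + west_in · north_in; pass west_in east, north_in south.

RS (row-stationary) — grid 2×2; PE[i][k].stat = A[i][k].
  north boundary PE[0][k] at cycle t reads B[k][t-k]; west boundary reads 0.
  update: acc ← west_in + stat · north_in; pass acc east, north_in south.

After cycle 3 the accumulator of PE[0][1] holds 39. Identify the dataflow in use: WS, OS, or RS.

— WS: 2×3; PE[0][1] trace:
  step 0 · PE0,1: acc=0; fwd→0 fwd↓0
  step 1 · PE0,1: acc=21; fwd→3 fwd↓21
  step 2 · PE0,1: acc=49; fwd→7 fwd↓49
  step 3 · PE0,1: acc=0; fwd→0 fwd↓0
— OS: 2×3; PE[0][1] trace:
  step 0 · PE0,1: acc=0; fwd→0 fwd↓0
  step 1 · PE0,1: acc=21; fwd→3 fwd↓7
  step 2 · PE0,1: acc=93; fwd→9 fwd↓8
  step 3 · PE0,1: acc=93; fwd→0 fwd↓0
— RS: 2×2; PE[0][1] trace:
  step 0 · PE0,1: acc=0; fwd→0 fwd↓0
  step 1 · PE0,1: acc=18; fwd→18 fwd↓1
  step 2 · PE0,1: acc=93; fwd→93 fwd↓8
  step 3 · PE0,1: acc=39; fwd→39 fwd↓3

dataflow = RS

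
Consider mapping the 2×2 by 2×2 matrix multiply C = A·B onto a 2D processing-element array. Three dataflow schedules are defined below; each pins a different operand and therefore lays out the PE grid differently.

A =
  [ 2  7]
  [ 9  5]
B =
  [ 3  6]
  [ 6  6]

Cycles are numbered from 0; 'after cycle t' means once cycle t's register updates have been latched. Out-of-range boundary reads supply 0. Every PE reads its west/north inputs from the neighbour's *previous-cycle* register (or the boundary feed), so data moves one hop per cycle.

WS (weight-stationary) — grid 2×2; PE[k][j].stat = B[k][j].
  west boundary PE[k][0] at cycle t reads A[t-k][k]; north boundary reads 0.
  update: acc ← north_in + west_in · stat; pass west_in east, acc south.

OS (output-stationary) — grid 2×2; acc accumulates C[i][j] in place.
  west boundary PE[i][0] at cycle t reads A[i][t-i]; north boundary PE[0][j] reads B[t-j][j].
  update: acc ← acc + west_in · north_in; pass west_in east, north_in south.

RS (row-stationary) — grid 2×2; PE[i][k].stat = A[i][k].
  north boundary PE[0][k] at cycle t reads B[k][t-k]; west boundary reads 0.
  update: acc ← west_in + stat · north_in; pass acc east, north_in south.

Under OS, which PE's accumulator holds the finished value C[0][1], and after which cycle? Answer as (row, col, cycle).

(row, col, cycle) = (0, 1, 2)

OS — PE[0][1] is where C[0][1] collects:
  t=0 PE[0][1]: acc=0 h=0 v=0
  t=1 PE[0][1]: acc=12 h=2 v=6
  t=2 PE[0][1]: acc=54 h=7 v=6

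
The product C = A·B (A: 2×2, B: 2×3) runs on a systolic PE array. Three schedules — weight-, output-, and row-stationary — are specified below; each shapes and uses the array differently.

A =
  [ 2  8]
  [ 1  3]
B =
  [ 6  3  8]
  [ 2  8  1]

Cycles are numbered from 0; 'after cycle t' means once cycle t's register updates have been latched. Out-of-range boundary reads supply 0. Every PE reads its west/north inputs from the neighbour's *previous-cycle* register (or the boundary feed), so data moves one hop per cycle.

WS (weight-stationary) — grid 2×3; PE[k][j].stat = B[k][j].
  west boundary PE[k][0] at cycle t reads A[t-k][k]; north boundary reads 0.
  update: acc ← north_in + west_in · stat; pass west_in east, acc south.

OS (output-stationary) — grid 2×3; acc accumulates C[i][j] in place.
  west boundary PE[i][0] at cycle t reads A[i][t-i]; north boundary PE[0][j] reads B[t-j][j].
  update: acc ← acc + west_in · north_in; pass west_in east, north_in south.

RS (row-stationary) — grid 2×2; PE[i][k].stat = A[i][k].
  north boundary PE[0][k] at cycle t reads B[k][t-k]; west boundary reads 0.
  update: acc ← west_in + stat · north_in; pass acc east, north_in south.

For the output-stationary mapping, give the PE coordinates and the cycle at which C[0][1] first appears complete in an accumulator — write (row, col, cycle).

(row, col, cycle) = (0, 1, 2)

Under OS, C[0][1] lands at PE[0][1]:
  t=0 PE[0][1]: acc=0 h=0 v=0
  t=1 PE[0][1]: acc=6 h=2 v=3
  t=2 PE[0][1]: acc=70 h=8 v=8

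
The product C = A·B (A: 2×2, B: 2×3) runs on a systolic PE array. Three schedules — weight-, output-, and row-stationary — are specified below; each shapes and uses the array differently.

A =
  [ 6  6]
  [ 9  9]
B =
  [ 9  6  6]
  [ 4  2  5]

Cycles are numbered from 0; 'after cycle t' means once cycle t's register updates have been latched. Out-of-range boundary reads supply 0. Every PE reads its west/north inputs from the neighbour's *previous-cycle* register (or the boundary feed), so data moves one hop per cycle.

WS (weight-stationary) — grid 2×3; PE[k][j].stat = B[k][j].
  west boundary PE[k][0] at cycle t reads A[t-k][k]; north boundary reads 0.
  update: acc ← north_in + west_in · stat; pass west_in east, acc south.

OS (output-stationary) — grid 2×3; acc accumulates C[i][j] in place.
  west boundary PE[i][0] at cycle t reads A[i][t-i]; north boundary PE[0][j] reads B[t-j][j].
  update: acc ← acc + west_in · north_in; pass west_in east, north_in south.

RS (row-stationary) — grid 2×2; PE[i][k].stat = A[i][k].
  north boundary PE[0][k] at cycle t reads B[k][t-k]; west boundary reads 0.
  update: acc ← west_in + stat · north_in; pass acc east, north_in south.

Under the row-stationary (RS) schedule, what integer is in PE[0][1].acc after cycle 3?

PE[0][1].acc = 66

RS on a 2×2 grid — tracing PE[0][1] and its feeders:
  [0] (0,0) acc=54 (h:54 v:9)
  [0] (0,1) acc=0 (h:0 v:0)
  [1] (0,0) acc=36 (h:36 v:6)
  [1] (0,1) acc=78 (h:78 v:4)
  [2] (0,0) acc=36 (h:36 v:6)
  [2] (0,1) acc=48 (h:48 v:2)
  [3] (0,0) acc=0 (h:0 v:0)
  [3] (0,1) acc=66 (h:66 v:5)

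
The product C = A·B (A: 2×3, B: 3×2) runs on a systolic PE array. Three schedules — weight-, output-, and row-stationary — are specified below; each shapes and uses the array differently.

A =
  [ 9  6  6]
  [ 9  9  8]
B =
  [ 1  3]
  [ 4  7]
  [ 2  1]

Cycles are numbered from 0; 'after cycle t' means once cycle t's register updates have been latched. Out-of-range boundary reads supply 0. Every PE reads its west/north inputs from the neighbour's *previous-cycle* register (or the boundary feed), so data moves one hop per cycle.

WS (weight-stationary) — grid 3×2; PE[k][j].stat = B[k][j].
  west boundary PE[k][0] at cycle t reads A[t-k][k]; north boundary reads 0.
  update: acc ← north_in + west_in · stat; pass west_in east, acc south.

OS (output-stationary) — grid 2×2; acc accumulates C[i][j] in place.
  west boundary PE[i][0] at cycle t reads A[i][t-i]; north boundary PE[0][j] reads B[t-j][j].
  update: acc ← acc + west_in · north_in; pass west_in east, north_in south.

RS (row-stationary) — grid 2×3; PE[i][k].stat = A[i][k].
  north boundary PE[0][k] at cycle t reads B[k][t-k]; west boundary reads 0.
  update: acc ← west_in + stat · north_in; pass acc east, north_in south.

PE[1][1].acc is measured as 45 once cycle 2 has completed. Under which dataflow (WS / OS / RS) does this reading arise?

— WS: 3×2; PE[1][1] trace:
  c0 r1c1: 0 / 0 / 0
  c1 r1c1: 0 / 0 / 0
  c2 r1c1: 69 / 6 / 69
— OS: 2×2; PE[1][1] trace:
  c0 r1c1: 0 / 0 / 0
  c1 r1c1: 0 / 0 / 0
  c2 r1c1: 27 / 9 / 3
— RS: 2×3; PE[1][1] trace:
  c0 r1c1: 0 / 0 / 0
  c1 r1c1: 0 / 0 / 0
  c2 r1c1: 45 / 45 / 4

dataflow = RS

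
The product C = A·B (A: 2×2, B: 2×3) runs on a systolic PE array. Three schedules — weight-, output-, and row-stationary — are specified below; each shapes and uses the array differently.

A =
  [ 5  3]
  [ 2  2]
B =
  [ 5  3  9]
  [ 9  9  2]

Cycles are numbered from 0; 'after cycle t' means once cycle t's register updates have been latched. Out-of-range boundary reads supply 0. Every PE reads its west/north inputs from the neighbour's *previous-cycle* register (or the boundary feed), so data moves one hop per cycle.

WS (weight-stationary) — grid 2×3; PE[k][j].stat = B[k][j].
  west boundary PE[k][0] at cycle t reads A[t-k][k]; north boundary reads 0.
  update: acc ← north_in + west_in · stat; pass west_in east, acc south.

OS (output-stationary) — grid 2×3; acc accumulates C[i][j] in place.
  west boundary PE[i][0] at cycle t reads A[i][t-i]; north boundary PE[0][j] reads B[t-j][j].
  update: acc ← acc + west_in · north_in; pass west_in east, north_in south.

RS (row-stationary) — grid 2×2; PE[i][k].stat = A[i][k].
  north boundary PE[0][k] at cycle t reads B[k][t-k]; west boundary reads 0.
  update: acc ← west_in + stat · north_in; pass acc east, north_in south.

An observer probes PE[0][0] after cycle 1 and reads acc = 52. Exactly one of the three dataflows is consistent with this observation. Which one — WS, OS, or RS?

dataflow = OS

WS (2×3 grid), PE[0][0]:
  after 0 — PE[0][0] acc=25, pass-E 5, pass-S 25
  after 1 — PE[0][0] acc=10, pass-E 2, pass-S 10
OS (2×3 grid), PE[0][0]:
  after 0 — PE[0][0] acc=25, pass-E 5, pass-S 5
  after 1 — PE[0][0] acc=52, pass-E 3, pass-S 9
RS (2×2 grid), PE[0][0]:
  after 0 — PE[0][0] acc=25, pass-E 25, pass-S 5
  after 1 — PE[0][0] acc=15, pass-E 15, pass-S 3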